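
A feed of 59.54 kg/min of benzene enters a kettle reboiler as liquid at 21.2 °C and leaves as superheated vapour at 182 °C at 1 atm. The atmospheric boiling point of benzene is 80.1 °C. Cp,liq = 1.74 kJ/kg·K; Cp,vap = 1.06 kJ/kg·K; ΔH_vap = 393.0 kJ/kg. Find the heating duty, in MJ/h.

liquid 21.2→80.1 °C: 102.49 kJ/kg
vaporisation at 80.1 °C: 393 kJ/kg
vapour 80.1→182 °C: 108.01 kJ/kg
Δh = 102.49 + 393 + 108.01 = 603.5 kJ/kg
Q = ṁ·Δh = 59.54 kg/min × 603.5 kJ/kg = 35932 kJ/min
|Q| = 598.87 kW = 2155.9 MJ/h

Q = 2160 MJ/h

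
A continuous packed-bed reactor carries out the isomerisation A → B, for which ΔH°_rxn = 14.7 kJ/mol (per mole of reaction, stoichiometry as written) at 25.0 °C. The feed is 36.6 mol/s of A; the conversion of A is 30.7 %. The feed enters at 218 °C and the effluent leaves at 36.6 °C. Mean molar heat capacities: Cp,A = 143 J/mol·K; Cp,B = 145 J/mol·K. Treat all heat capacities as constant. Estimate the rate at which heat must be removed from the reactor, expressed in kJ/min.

Q_out = 47000 kJ/min

Extent of reaction ξ = 0.307 × 36.6 = 11.236 mol/s
Reaction term: ξ·ΔH°_rxn = 11.236 × 14.7 = 165.17 kJ/s
Sensible, feed 218→25 °C: -1010.1 kJ/s
Outlet flows (mol/s): A 25.364, B 11.236
Sensible, products 25→36.6 °C: 60.973 kJ/s
Q = ΔH = -783.98 kJ/s = -783.98 kW
Heat removed = 47039 kJ/min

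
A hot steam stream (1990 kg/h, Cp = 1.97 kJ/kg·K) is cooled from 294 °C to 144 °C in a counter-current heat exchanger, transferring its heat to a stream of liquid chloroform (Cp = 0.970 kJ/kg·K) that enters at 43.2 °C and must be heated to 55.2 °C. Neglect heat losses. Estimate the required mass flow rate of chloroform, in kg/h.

ṁ_c = 50500 kg/h

Heat released by hot stream: Q = 1990 × 1.97 × (294 − 144) = 588040 kJ/h
Energy balance on cold side (adiabatic exchanger): Q = ṁ_c·Cp_c·(T_c,out − T_c,in)
ṁ_c = 588040 / [0.970 × (55.2 − 43.2)] = 50519 kg/h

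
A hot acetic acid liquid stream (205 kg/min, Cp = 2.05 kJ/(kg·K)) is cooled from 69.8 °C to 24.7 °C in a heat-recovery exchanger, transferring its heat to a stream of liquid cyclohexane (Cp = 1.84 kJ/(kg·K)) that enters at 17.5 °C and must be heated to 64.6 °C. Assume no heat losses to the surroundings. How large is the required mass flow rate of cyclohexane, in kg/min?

Heat released by hot stream: Q = 205 × 2.05 × (69.8 − 24.7) = 18953 kJ/min
Energy balance on cold side (adiabatic exchanger): Q = ṁ_c·Cp_c·(T_c,out − T_c,in)
ṁ_c = 18953 / [1.84 × (64.6 − 17.5)] = 218.7 kg/min

ṁ_c = 219 kg/min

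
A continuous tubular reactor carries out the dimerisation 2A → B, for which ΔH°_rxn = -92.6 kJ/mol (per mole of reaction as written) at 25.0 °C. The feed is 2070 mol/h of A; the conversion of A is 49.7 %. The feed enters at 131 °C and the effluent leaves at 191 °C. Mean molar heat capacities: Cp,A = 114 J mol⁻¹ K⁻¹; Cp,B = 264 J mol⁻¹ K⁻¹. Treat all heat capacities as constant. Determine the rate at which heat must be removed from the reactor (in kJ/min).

Extent of reaction ξ = 0.497 × 2070 / 2 = 514.39 mol/h
Reaction term: ξ·ΔH°_rxn = 514.39 × -92.6 = -47633 kJ/h
Sensible, feed 131→25 °C: -25014 kJ/h
Outlet flows (mol/h): A 1041.2, B 514.39
Sensible, products 25→191 °C: 42247 kJ/h
Q = ΔH = -30400 kJ/h = -8.4445 kW
Heat removed = 506.67 kJ/min

Q_out = 507 kJ/min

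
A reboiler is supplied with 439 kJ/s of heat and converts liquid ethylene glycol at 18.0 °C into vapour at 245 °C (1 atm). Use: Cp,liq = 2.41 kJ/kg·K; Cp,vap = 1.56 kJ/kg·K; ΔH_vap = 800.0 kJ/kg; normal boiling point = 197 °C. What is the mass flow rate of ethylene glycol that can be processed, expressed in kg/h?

ṁ = 1210 kg/h

Δh = 2.41×(197−18.0) + 800.0 + 1.56×(245−197) = 1306.3 kJ/kg
Q = 439 kJ/s = 439 kJ/s = 1.5804e+06 kJ/h
ṁ = Q/Δh = 1.5804e+06 / 1306.3 = 1209.9 kg/h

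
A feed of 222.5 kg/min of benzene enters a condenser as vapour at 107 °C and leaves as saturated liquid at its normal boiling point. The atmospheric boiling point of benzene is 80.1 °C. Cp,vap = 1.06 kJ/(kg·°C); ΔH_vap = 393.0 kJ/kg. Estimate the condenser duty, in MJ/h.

Q_c = 5630 MJ/h

vapour 107→80.1 °C: -28.514 kJ/kg
condensation at 80.1 °C: -393 kJ/kg
Δh = -28.514 + -393 = -421.51 kJ/kg
Q = ṁ·Δh = 222.5 kg/min × -421.51 kJ/kg = -93787 kJ/min
|Q| = 1563.1 kW = 5627.2 MJ/h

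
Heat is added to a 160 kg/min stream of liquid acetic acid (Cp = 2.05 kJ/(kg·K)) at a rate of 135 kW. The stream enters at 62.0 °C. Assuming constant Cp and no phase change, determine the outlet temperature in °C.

T_out = 86.7 °C

Q = 135 kW = 8100 kJ/min
ΔT = Q/(ṁ·Cp) = 8100/(160×2.05) = 24.695 K
T_out = 62.0 + 24.695 = 86.695 °C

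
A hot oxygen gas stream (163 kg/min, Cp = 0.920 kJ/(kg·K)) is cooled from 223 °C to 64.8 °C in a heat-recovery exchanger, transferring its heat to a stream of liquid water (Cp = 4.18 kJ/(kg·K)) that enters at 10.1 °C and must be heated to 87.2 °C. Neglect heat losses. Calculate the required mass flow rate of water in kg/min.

Heat released by hot stream: Q = 163 × 0.920 × (223 − 64.8) = 23724 kJ/min
Energy balance on cold side (adiabatic exchanger): Q = ṁ_c·Cp_c·(T_c,out − T_c,in)
ṁ_c = 23724 / [4.18 × (87.2 − 10.1)] = 73.612 kg/min

ṁ_c = 73.6 kg/min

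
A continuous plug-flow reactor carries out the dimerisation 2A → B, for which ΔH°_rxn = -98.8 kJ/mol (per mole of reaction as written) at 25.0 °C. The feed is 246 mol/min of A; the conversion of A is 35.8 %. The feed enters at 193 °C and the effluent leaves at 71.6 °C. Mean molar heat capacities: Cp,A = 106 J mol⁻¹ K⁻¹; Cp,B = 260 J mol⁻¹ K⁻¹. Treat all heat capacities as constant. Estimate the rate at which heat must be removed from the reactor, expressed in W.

Q_out = 124000 W

Extent of reaction ξ = 0.358 × 246 / 2 = 44.034 mol/min
Reaction term: ξ·ΔH°_rxn = 44.034 × -98.8 = -4350.6 kJ/min
Sensible, feed 193→25 °C: -4380.8 kJ/min
Outlet flows (mol/min): A 157.93, B 44.034
Sensible, products 25→71.6 °C: 1313.6 kJ/min
Q = ΔH = -7417.7 kJ/min = -123.63 kW
Heat removed = 123630 W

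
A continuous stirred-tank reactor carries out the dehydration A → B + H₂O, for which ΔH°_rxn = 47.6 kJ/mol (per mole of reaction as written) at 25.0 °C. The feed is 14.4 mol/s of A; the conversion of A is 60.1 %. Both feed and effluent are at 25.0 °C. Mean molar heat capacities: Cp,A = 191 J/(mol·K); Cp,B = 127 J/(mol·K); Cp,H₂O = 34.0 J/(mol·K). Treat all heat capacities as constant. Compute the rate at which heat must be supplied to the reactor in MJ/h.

Q_in = 1480 MJ/h

Extent of reaction ξ = 0.601 × 14.4 = 8.6544 mol/s
Reaction term: ξ·ΔH°_rxn = 8.6544 × 47.6 = 411.95 kJ/s
Q = ΔH = 411.95 kJ/s = 411.95 kW
Heat supplied = 1483 MJ/h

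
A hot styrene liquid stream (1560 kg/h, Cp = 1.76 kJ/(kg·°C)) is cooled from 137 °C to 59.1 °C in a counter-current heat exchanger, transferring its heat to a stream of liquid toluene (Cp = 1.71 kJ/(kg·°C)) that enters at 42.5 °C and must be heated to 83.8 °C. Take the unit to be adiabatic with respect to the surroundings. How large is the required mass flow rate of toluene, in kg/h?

ṁ_c = 3030 kg/h

Heat released by hot stream: Q = 1560 × 1.76 × (137 − 59.1) = 213880 kJ/h
Energy balance on cold side (adiabatic exchanger): Q = ṁ_c·Cp_c·(T_c,out − T_c,in)
ṁ_c = 213880 / [1.71 × (83.8 − 42.5)] = 3028.5 kg/h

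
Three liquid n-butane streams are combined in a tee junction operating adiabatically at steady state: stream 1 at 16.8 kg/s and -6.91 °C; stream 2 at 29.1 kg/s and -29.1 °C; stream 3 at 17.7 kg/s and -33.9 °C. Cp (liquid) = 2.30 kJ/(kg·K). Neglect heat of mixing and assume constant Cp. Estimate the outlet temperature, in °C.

T_out = -24.6 °C

No heat crosses the boundary, so H_out = H_in.
T_out = Σ ṁᵢCp,ᵢTᵢ / Σ ṁᵢCp,ᵢ
      = -3594.7 / 146.28 = -24.574 °C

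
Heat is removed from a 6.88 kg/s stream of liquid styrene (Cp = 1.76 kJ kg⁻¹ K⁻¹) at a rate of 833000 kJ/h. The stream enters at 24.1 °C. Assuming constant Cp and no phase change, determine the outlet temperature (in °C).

T_out = 4.99 °C

Q = 833000 kJ/h = 231.39 kJ/s
ΔT = Q/(ṁ·Cp) = 231.39/(6.88×1.76) = 19.109 K
T_out = 24.1 − 19.109 = 4.9908 °C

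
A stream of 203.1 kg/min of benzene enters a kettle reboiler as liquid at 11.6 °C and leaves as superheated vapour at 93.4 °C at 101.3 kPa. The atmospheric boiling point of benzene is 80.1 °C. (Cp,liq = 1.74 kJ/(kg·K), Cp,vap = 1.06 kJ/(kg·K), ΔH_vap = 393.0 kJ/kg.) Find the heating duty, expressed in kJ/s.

Q = 1780 kJ/s

liquid 11.6→80.1 °C: 119.19 kJ/kg
vaporisation at 80.1 °C: 393 kJ/kg
vapour 80.1→93.4 °C: 14.098 kJ/kg
Δh = 119.19 + 393 + 14.098 = 526.29 kJ/kg
Q = ṁ·Δh = 203.1 kg/min × 526.29 kJ/kg = 106890 kJ/min
|Q| = 1781.5 kW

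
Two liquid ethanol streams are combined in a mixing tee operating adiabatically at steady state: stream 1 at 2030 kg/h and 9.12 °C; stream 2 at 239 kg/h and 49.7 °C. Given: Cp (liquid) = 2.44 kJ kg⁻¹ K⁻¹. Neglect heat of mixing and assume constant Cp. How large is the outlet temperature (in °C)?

T_out = 13.4 °C

Adiabatic, steady state ⇒ Σ ṁᵢCp,ᵢ(T_out − Tᵢ) = 0
T_out = Σ ṁᵢCp,ᵢTᵢ / Σ ṁᵢCp,ᵢ
      = 74156 / 5536.4 = 13.394 °C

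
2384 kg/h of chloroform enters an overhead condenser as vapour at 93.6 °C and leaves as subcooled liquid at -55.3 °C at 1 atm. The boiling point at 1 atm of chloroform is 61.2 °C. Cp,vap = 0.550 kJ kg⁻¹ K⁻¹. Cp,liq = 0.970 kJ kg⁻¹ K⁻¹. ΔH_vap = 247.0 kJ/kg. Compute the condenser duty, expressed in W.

vapour 93.6→61.2 °C: -17.82 kJ/kg
condensation at 61.2 °C: -247 kJ/kg
liquid 61.2→-55.3 °C: -113 kJ/kg
Δh = -17.82 + -247 + -113 = -377.82 kJ/kg
Q = ṁ·Δh = 2384 kg/h × -377.82 kJ/kg = -900730 kJ/h
|Q| = 250.2 kW = 250200 W

Q_c = 250000 W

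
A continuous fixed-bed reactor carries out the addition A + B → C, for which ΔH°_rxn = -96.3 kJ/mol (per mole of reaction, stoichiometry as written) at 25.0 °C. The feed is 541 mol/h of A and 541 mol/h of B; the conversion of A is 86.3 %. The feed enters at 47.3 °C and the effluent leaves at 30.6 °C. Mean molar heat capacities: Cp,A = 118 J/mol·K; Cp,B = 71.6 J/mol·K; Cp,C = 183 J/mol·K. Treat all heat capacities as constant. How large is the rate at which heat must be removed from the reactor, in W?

Q_out = 13000 W

Extent of reaction ξ = 0.863 × 541 = 466.88 mol/h
Reaction term: ξ·ΔH°_rxn = 466.88 × -96.3 = -44961 kJ/h
Sensible, feed 47.3→25 °C: -2287.4 kJ/h
Outlet flows (mol/h): A 74.117, B 74.117, C 466.88
Sensible, products 25→30.6 °C: 557.16 kJ/h
Q = ΔH = -46691 kJ/h = -12.97 kW
Heat removed = 12970 W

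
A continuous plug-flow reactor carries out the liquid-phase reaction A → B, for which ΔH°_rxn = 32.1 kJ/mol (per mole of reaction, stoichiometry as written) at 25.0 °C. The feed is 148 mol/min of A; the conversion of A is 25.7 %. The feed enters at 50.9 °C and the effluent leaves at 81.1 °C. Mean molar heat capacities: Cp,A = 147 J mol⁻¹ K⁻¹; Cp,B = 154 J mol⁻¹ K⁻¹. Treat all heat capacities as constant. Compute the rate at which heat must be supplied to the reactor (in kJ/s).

Q_in = 31.5 kJ/s

Extent of reaction ξ = 0.257 × 148 = 38.036 mol/min
Reaction term: ξ·ΔH°_rxn = 38.036 × 32.1 = 1221 kJ/min
Sensible, feed 50.9→25 °C: -563.48 kJ/min
Outlet flows (mol/min): A 109.96, B 38.036
Sensible, products 25→81.1 °C: 1235.4 kJ/min
Q = ΔH = 1892.9 kJ/min = 31.549 kW
Heat supplied = 31.549 kJ/s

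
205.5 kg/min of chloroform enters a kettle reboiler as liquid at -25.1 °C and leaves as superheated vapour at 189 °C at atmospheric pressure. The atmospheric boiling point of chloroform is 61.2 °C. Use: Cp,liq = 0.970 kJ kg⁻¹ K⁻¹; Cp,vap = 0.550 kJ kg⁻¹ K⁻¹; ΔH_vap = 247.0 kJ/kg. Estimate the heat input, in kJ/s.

liquid -25.1→61.2 °C: 83.711 kJ/kg
vaporisation at 61.2 °C: 247 kJ/kg
vapour 61.2→189 °C: 70.29 kJ/kg
Δh = 83.711 + 247 + 70.29 = 401 kJ/kg
Q = ṁ·Δh = 205.5 kg/min × 401 kJ/kg = 82406 kJ/min
|Q| = 1373.4 kW

Q = 1370 kJ/s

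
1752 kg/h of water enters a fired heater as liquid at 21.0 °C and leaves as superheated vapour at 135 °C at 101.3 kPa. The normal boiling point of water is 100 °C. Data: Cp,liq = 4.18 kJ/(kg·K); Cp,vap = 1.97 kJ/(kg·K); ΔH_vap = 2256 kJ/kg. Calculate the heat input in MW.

liquid 21.0→100 °C: 330.22 kJ/kg
vaporisation at 100 °C: 2256 kJ/kg
vapour 100→135 °C: 68.95 kJ/kg
Δh = 330.22 + 2256 + 68.95 = 2655.2 kJ/kg
Q = ṁ·Δh = 1752 kg/h × 2655.2 kJ/kg = 4.6519e+06 kJ/h
|Q| = 1292.2 kW = 1.2922 MW

Q = 1.29 MW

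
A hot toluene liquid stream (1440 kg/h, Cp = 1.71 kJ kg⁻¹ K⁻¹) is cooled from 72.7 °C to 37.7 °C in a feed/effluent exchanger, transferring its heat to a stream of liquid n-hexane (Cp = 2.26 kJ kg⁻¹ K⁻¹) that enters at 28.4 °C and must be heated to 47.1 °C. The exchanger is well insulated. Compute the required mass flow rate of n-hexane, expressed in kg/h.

ṁ_c = 2040 kg/h

Heat released by hot stream: Q = 1440 × 1.71 × (72.7 − 37.7) = 86184 kJ/h
Energy balance on cold side (adiabatic exchanger): Q = ṁ_c·Cp_c·(T_c,out − T_c,in)
ṁ_c = 86184 / [2.26 × (47.1 − 28.4)] = 2039.3 kg/h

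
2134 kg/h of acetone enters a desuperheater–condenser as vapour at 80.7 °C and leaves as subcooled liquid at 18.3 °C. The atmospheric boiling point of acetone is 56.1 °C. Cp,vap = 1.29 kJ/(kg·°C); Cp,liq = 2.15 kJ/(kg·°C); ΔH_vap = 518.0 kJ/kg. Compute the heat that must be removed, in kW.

vapour 80.7→56.1 °C: -31.734 kJ/kg
condensation at 56.1 °C: -518 kJ/kg
liquid 56.1→18.3 °C: -81.27 kJ/kg
Δh = -31.734 + -518 + -81.27 = -631 kJ/kg
Q = ṁ·Δh = 2134 kg/h × -631 kJ/kg = -1.3466e+06 kJ/h
|Q| = 374.05 kW

Q_c = 374 kW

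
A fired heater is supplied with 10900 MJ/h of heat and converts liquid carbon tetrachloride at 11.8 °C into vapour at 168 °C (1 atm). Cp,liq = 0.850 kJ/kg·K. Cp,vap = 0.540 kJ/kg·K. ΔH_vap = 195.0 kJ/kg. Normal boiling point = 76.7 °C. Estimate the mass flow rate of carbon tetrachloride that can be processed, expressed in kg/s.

Δh = 0.850×(76.7−11.8) + 195.0 + 0.540×(168−76.7) = 299.47 kJ/kg
Q = 10900 MJ/h = 3027.8 kJ/s = 3027.8 kJ/s
ṁ = Q/Δh = 3027.8 / 299.47 = 10.111 kg/s

ṁ = 10.1 kg/s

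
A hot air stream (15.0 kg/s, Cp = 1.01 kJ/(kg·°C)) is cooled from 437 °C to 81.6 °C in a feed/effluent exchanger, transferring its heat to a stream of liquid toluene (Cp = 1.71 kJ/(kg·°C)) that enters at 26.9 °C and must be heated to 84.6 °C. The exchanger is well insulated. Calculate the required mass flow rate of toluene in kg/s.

ṁ_c = 54.6 kg/s

Heat released by hot stream: Q = 15.0 × 1.01 × (437 − 81.6) = 5384.3 kJ/s
Energy balance on cold side (adiabatic exchanger): Q = ṁ_c·Cp_c·(T_c,out − T_c,in)
ṁ_c = 5384.3 / [1.71 × (84.6 − 26.9)] = 54.571 kg/s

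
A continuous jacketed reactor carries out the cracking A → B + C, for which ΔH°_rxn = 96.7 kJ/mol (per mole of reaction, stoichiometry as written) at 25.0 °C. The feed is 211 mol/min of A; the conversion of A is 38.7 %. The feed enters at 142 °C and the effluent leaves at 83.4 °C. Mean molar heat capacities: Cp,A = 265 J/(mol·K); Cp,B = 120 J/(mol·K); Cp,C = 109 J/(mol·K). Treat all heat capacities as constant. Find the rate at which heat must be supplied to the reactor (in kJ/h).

Extent of reaction ξ = 0.387 × 211 = 81.657 mol/min
Reaction term: ξ·ΔH°_rxn = 81.657 × 96.7 = 7896.2 kJ/min
Sensible, feed 142→25 °C: -6542.1 kJ/min
Outlet flows (mol/min): A 129.34, B 81.657, C 81.657
Sensible, products 25→83.4 °C: 3093.8 kJ/min
Q = ΔH = 4447.9 kJ/min = 74.132 kW
Heat supplied = 266880 kJ/h

Q_in = 267000 kJ/h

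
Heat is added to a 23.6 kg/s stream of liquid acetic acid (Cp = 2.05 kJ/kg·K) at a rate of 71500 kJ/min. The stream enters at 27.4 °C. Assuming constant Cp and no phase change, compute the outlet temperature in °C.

T_out = 52.0 °C

Q = 71500 kJ/min = 1191.7 kJ/s
ΔT = Q/(ṁ·Cp) = 1191.7/(23.6×2.05) = 24.631 K
T_out = 27.4 + 24.631 = 52.031 °C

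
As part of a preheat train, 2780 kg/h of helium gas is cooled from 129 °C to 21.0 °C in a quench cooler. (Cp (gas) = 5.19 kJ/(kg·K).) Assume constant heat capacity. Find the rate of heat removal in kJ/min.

Q_c = 26000 kJ/min

Q = ṁ·Cp·ΔT = 2780 × 5.19 × (21.0 − 129) = -1.5582e+06 kJ/h
Converting: 1.5582e+06 / 3600 s = 432.85 kW
Cooling duty = 25971 kJ/min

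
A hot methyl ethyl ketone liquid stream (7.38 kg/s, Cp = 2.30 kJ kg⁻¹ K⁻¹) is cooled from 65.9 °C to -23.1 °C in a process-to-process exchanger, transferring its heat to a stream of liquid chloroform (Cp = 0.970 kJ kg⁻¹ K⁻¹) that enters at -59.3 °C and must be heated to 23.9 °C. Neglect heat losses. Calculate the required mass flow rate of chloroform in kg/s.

Heat released by hot stream: Q = 7.38 × 2.30 × (65.9 − -23.1) = 1510.7 kJ/s
Energy balance on cold side (adiabatic exchanger): Q = ṁ_c·Cp_c·(T_c,out − T_c,in)
ṁ_c = 1510.7 / [0.970 × (23.9 − -59.3)] = 18.719 kg/s

ṁ_c = 18.7 kg/s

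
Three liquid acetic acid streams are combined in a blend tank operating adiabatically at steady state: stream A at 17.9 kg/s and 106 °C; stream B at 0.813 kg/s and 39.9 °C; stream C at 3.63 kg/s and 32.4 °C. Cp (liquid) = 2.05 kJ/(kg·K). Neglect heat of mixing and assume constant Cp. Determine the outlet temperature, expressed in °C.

T_out = 91.6 °C

Energy balance with Q = 0: Σ ṁᵢCp,ᵢ(T_out − Tᵢ) = 0
T_out = Σ ṁᵢCp,ᵢTᵢ / Σ ṁᵢCp,ᵢ
      = 4197.3 / 45.803 = 91.637 °C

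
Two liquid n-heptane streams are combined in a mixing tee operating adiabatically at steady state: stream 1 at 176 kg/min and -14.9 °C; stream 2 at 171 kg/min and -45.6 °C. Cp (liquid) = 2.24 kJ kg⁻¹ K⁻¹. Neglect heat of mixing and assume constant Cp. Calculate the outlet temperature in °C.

No heat crosses the boundary, so H_out = H_in.
Σ ṁᵢCp,ᵢTᵢ = 176×2.24×-14.9 + 171×2.24×-45.6 = -23341
Σ ṁᵢCp,ᵢ = 176×2.24 + 171×2.24 = 777.28
T_out = -23341 / 777.28 = -30.029 °C

T_out = -30.0 °C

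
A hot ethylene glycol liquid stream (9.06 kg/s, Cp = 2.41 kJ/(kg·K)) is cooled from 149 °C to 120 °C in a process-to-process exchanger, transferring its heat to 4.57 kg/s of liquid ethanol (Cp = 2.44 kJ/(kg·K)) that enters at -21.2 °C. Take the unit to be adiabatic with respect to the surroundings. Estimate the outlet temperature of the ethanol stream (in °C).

Heat released by hot stream: Q = 9.06 × 2.41 × (149 − 120) = 633.2 kJ/s
Energy balance on cold side (adiabatic exchanger): Q = ṁ_c·Cp_c·(T_c,out − T_c,in)
T_c,out = -21.2 + 633.2/(4.57 × 2.44) = 35.585 °C

T_c,out = 35.6 °C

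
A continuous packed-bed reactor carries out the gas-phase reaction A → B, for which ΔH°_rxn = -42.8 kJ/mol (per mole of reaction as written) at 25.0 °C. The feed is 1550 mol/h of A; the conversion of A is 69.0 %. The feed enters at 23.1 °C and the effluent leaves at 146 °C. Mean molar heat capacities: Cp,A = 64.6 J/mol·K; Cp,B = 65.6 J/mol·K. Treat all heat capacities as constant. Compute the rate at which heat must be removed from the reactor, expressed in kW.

Extent of reaction ξ = 0.690 × 1550 = 1069.5 mol/h
Reaction term: ξ·ΔH°_rxn = 1069.5 × -42.8 = -45775 kJ/h
Sensible, feed 23.1→25 °C: 190.25 kJ/h
Outlet flows (mol/h): A 480.5, B 1069.5
Sensible, products 25→146 °C: 12245 kJ/h
Q = ΔH = -33339 kJ/h = -9.2609 kW
Heat removed = 9.2609 kW

Q_out = 9.26 kW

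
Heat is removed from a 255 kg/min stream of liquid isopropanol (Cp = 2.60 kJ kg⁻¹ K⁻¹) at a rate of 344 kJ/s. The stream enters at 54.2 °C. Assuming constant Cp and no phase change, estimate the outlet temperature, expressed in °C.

T_out = 23.1 °C

Q = 344 kJ/s = 20640 kJ/min
ΔT = Q/(ṁ·Cp) = 20640/(255×2.60) = 31.131 K
T_out = 54.2 − 31.131 = 23.069 °C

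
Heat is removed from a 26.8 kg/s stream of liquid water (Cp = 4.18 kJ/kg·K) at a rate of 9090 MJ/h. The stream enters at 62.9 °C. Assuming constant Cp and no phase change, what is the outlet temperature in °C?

Q = 9090 MJ/h = 2525 kJ/s
ΔT = Q/(ṁ·Cp) = 2525/(26.8×4.18) = 22.54 K
T_out = 62.9 − 22.54 = 40.36 °C

T_out = 40.4 °C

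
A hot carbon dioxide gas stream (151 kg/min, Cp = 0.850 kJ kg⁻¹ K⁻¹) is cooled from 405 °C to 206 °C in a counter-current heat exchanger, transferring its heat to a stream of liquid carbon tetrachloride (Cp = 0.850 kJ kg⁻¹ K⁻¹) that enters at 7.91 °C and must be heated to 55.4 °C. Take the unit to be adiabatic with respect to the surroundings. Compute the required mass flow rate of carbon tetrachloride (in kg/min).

ṁ_c = 633 kg/min

Heat released by hot stream: Q = 151 × 0.850 × (405 − 206) = 25542 kJ/min
Energy balance on cold side (adiabatic exchanger): Q = ṁ_c·Cp_c·(T_c,out − T_c,in)
ṁ_c = 25542 / [0.850 × (55.4 − 7.91)] = 632.74 kg/min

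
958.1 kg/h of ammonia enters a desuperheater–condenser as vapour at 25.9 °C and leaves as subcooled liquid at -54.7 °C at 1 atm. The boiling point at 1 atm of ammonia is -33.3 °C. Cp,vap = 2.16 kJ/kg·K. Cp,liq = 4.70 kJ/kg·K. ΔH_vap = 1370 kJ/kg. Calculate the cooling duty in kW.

vapour 25.9→-33.3 °C: -127.87 kJ/kg
condensation at -33.3 °C: -1370 kJ/kg
liquid -33.3→-54.7 °C: -100.58 kJ/kg
Δh = -127.87 + -1370 + -100.58 = -1598.5 kJ/kg
Q = ṁ·Δh = 958.1 kg/h × -1598.5 kJ/kg = -1.5315e+06 kJ/h
|Q| = 425.41 kW

Q_c = 425 kW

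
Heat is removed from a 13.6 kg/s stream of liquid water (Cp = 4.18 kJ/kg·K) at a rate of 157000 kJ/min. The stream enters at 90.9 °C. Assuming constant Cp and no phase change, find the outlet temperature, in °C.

Q = 157000 kJ/min = 2616.7 kJ/s
ΔT = Q/(ṁ·Cp) = 2616.7/(13.6×4.18) = 46.029 K
T_out = 90.9 − 46.029 = 44.871 °C

T_out = 44.9 °C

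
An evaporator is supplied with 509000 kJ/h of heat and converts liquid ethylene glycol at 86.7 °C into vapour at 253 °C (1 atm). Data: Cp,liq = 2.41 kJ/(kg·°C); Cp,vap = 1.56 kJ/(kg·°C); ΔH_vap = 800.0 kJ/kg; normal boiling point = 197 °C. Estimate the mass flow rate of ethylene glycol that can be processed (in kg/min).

ṁ = 7.36 kg/min

Δh = 2.41×(197−86.7) + 800.0 + 1.56×(253−197) = 1153.2 kJ/kg
Q = 509000 kJ/h = 141.39 kJ/s = 8483.3 kJ/min
ṁ = Q/Δh = 8483.3 / 1153.2 = 7.3565 kg/min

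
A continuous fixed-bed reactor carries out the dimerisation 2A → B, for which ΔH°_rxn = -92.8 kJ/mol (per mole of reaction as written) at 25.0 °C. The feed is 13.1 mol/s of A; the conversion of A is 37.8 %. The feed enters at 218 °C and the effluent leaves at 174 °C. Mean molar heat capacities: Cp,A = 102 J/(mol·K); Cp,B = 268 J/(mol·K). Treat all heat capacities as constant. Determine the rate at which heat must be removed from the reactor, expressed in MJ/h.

Extent of reaction ξ = 0.378 × 13.1 / 2 = 2.4759 mol/s
Reaction term: ξ·ΔH°_rxn = 2.4759 × -92.8 = -229.76 kJ/s
Sensible, feed 218→25 °C: -257.89 kJ/s
Outlet flows (mol/s): A 8.1482, B 2.4759
Sensible, products 25→174 °C: 222.7 kJ/s
Q = ΔH = -264.95 kJ/s = -264.95 kW
Heat removed = 953.81 MJ/h

Q_out = 954 MJ/h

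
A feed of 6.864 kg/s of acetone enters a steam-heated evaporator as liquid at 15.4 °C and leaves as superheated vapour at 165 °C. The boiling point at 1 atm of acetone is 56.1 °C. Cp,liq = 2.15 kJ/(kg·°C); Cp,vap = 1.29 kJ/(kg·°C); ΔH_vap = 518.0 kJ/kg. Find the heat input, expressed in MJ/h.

Q = 18400 MJ/h

liquid 15.4→56.1 °C: 87.505 kJ/kg
vaporisation at 56.1 °C: 518 kJ/kg
vapour 56.1→165 °C: 140.48 kJ/kg
Δh = 87.505 + 518 + 140.48 = 745.99 kJ/kg
Q = ṁ·Δh = 6.864 kg/s × 745.99 kJ/kg = 5120.4 kJ/s
|Q| = 5120.4 kW = 18434 MJ/h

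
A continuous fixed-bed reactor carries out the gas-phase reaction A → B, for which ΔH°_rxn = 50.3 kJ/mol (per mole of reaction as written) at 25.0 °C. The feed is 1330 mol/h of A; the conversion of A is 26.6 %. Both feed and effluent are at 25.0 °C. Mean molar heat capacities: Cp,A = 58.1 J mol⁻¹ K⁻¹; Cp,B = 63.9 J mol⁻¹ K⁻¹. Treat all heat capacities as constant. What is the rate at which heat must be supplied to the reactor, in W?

Extent of reaction ξ = 0.266 × 1330 = 353.78 mol/h
Reaction term: ξ·ΔH°_rxn = 353.78 × 50.3 = 17795 kJ/h
Q = ΔH = 17795 kJ/h = 4.9431 kW
Heat supplied = 4943.1 W

Q_in = 4940 W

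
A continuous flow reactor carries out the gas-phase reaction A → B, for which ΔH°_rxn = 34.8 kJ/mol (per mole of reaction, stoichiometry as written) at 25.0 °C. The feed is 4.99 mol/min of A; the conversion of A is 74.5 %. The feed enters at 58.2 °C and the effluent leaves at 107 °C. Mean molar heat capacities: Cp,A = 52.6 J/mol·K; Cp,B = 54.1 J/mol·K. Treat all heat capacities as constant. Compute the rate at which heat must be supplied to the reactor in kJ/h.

Q_in = 8560 kJ/h

Extent of reaction ξ = 0.745 × 4.99 = 3.7176 mol/min
Reaction term: ξ·ΔH°_rxn = 3.7176 × 34.8 = 129.37 kJ/min
Sensible, feed 58.2→25 °C: -8.7141 kJ/min
Outlet flows (mol/min): A 1.2725, B 3.7176
Sensible, products 25→107 °C: 21.98 kJ/min
Q = ΔH = 142.64 kJ/min = 2.3773 kW
Heat supplied = 8558.2 kJ/h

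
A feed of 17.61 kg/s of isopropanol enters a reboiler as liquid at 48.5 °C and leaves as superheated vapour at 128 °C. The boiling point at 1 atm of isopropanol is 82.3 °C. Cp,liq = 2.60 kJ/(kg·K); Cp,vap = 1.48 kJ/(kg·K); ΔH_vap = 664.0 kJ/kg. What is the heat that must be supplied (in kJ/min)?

liquid 48.5→82.3 °C: 87.88 kJ/kg
vaporisation at 82.3 °C: 664 kJ/kg
vapour 82.3→128 °C: 67.636 kJ/kg
Δh = 87.88 + 664 + 67.636 = 819.52 kJ/kg
Q = ṁ·Δh = 17.61 kg/s × 819.52 kJ/kg = 14432 kJ/s
|Q| = 14432 kW = 865900 kJ/min

Q = 866000 kJ/min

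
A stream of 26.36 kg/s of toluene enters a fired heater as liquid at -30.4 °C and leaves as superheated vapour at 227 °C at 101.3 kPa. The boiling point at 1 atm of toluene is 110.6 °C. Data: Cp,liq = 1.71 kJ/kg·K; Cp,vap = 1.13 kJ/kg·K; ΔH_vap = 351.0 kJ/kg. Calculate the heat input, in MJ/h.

liquid -30.4→110.6 °C: 241.11 kJ/kg
vaporisation at 110.6 °C: 351 kJ/kg
vapour 110.6→227 °C: 131.53 kJ/kg
Δh = 241.11 + 351 + 131.53 = 723.64 kJ/kg
Q = ṁ·Δh = 26.36 kg/s × 723.64 kJ/kg = 19075 kJ/s
|Q| = 19075 kW = 68671 MJ/h

Q = 68700 MJ/h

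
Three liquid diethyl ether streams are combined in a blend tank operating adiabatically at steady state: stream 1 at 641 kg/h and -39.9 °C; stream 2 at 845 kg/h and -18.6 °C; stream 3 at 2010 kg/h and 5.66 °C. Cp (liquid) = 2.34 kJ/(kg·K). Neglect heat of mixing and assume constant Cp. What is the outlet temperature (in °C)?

T_out = -8.56 °C

Energy balance with Q = 0: Σ ṁᵢCp,ᵢ(T_out − Tᵢ) = 0
Σ ṁᵢCp,ᵢTᵢ = 641×2.34×-39.9 + 845×2.34×-18.6 + 2010×2.34×5.66 = -70004
Σ ṁᵢCp,ᵢ = 641×2.34 + 845×2.34 + 2010×2.34 = 8180.6
T_out = -70004 / 8180.6 = -8.5573 °C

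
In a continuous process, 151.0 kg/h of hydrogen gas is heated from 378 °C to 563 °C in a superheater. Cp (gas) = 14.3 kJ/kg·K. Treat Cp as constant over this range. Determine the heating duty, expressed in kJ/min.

Q = 6660 kJ/min

Q = ṁ·Cp·ΔT = 151.0 × 14.3 × (563 − 378) = 399470 kJ/h
Converting: 399470 / 3600 s = 110.96 kW
Heating duty = 6657.8 kJ/min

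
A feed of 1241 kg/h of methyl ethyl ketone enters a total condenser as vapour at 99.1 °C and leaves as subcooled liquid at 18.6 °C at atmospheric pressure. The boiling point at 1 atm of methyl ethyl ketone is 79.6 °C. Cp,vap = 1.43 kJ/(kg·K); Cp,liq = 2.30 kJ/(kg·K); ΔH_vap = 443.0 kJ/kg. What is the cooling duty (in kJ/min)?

vapour 99.1→79.6 °C: -27.885 kJ/kg
condensation at 79.6 °C: -443 kJ/kg
liquid 79.6→18.6 °C: -140.3 kJ/kg
Δh = -27.885 + -443 + -140.3 = -611.18 kJ/kg
Q = ṁ·Δh = 1241 kg/h × -611.18 kJ/kg = -758480 kJ/h
|Q| = 210.69 kW = 12641 kJ/min

Q_c = 12600 kJ/min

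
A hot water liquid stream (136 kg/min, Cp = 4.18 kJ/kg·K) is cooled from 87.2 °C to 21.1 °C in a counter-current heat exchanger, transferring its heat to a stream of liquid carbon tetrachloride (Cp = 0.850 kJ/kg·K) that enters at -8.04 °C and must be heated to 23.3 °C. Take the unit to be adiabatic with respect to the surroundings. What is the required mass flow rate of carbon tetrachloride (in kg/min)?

Heat released by hot stream: Q = 136 × 4.18 × (87.2 − 21.1) = 37577 kJ/min
Energy balance on cold side (adiabatic exchanger): Q = ṁ_c·Cp_c·(T_c,out − T_c,in)
ṁ_c = 37577 / [0.850 × (23.3 − -8.04)] = 1410.6 kg/min

ṁ_c = 1410 kg/min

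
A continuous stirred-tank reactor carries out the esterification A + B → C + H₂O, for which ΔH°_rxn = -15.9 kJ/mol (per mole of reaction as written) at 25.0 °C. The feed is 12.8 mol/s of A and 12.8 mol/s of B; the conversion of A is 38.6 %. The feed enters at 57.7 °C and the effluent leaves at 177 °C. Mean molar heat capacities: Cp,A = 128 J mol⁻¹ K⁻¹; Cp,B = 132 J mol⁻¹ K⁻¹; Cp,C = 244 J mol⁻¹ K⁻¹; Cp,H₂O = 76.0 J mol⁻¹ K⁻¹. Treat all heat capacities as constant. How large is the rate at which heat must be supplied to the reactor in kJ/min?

Extent of reaction ξ = 0.386 × 12.8 = 4.9408 mol/s
Reaction term: ξ·ΔH°_rxn = 4.9408 × -15.9 = -78.559 kJ/s
Sensible, feed 57.7→25 °C: -108.83 kJ/s
Outlet flows (mol/s): A 7.8592, B 7.8592, C 4.9408, H₂O 4.9408
Sensible, products 25→177 °C: 550.92 kJ/s
Q = ΔH = 363.53 kJ/s = 363.53 kW
Heat supplied = 21812 kJ/min

Q_in = 21800 kJ/min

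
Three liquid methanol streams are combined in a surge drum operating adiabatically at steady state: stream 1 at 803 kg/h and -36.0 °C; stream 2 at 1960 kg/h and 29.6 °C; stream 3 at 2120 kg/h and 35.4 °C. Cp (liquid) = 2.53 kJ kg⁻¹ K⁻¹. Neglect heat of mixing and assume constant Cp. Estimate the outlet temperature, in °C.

T_out = 21.3 °C

Energy balance with Q = 0: Σ ṁᵢCp,ᵢ(T_out − Tᵢ) = 0
Σ ṁᵢCp,ᵢTᵢ = 803×2.53×-36.0 + 1960×2.53×29.6 + 2120×2.53×35.4 = 263510
Σ ṁᵢCp,ᵢ = 803×2.53 + 1960×2.53 + 2120×2.53 = 12354
T_out = 263510 / 12354 = 21.33 °C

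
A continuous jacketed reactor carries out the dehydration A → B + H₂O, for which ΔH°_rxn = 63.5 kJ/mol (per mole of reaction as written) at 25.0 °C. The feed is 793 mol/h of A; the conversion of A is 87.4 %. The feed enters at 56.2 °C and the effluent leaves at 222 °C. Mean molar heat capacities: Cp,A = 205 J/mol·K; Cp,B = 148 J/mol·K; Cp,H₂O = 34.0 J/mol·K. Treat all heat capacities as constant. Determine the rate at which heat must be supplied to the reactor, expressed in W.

Q_in = 18800 W

Extent of reaction ξ = 0.874 × 793 = 693.08 mol/h
Reaction term: ξ·ΔH°_rxn = 693.08 × 63.5 = 44011 kJ/h
Sensible, feed 56.2→25 °C: -5072 kJ/h
Outlet flows (mol/h): A 99.918, B 693.08, H₂O 693.08
Sensible, products 25→222 °C: 28885 kJ/h
Q = ΔH = 67824 kJ/h = 18.84 kW
Heat supplied = 18840 W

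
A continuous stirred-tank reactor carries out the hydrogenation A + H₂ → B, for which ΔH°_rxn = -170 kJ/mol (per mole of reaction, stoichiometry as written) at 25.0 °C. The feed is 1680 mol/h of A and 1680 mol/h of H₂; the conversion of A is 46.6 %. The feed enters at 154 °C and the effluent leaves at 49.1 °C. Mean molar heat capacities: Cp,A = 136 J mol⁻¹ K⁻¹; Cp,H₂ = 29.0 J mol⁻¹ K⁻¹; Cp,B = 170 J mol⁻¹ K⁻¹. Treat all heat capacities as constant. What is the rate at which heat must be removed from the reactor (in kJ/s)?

Q_out = 45.0 kJ/s

Extent of reaction ξ = 0.466 × 1680 = 782.88 mol/h
Reaction term: ξ·ΔH°_rxn = 782.88 × -170 = -133090 kJ/h
Sensible, feed 154→25 °C: -35759 kJ/h
Outlet flows (mol/h): A 897.12, H₂ 897.12, B 782.88
Sensible, products 25→49.1 °C: 6774.9 kJ/h
Q = ΔH = -162070 kJ/h = -45.02 kW
Heat removed = 45.02 kJ/s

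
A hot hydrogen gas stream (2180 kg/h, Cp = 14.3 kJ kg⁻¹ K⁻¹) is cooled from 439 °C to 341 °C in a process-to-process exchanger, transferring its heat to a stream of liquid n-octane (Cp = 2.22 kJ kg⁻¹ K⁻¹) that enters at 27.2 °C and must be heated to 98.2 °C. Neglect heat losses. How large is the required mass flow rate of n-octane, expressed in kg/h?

ṁ_c = 19400 kg/h

Heat released by hot stream: Q = 2180 × 14.3 × (439 − 341) = 3.0551e+06 kJ/h
Energy balance on cold side (adiabatic exchanger): Q = ṁ_c·Cp_c·(T_c,out − T_c,in)
ṁ_c = 3.0551e+06 / [2.22 × (98.2 − 27.2)] = 19382 kg/h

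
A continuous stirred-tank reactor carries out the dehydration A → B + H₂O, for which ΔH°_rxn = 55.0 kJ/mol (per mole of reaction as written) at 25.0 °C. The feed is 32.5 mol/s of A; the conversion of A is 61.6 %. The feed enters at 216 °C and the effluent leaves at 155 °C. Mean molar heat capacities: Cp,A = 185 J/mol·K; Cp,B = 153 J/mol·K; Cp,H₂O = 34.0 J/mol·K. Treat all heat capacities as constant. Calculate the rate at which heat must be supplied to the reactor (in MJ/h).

Extent of reaction ξ = 0.616 × 32.5 = 20.02 mol/s
Reaction term: ξ·ΔH°_rxn = 20.02 × 55.0 = 1101.1 kJ/s
Sensible, feed 216→25 °C: -1148.4 kJ/s
Outlet flows (mol/s): A 12.48, B 20.02, H₂O 20.02
Sensible, products 25→155 °C: 786.83 kJ/s
Q = ΔH = 739.54 kJ/s = 739.54 kW
Heat supplied = 2662.4 MJ/h

Q_in = 2660 MJ/h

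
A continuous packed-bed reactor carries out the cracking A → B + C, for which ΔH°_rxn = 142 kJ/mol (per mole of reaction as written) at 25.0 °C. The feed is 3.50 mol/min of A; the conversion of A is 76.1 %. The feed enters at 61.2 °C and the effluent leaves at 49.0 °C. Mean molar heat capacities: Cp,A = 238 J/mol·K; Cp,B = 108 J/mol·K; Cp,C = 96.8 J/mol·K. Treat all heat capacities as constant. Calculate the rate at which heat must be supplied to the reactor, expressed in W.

Q_in = 6100 W

Extent of reaction ξ = 0.761 × 3.50 = 2.6635 mol/min
Reaction term: ξ·ΔH°_rxn = 2.6635 × 142 = 378.22 kJ/min
Sensible, feed 61.2→25 °C: -30.155 kJ/min
Outlet flows (mol/min): A 0.8365, B 2.6635, C 2.6635
Sensible, products 25→49.0 °C: 17.87 kJ/min
Q = ΔH = 365.93 kJ/min = 6.0989 kW
Heat supplied = 6098.9 W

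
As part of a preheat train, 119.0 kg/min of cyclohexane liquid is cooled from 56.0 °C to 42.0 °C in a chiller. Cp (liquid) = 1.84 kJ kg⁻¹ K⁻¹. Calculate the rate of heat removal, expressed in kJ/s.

Q_c = 51.1 kJ/s

Q = ṁ·Cp·ΔT = 119.0 × 1.84 × (42.0 − 56.0) = -3065.4 kJ/min
Converting: 3065.4 / 60 s = 51.091 kW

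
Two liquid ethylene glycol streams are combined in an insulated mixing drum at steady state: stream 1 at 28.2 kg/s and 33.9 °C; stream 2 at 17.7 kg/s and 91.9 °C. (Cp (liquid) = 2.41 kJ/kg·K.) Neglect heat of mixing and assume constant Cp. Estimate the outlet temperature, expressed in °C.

T_out = 56.3 °C

Energy balance with Q = 0: Σ ṁᵢCp,ᵢ(T_out − Tᵢ) = 0
T_out = Σ ṁᵢCp,ᵢTᵢ / Σ ṁᵢCp,ᵢ
      = 6224.1 / 110.62 = 56.266 °C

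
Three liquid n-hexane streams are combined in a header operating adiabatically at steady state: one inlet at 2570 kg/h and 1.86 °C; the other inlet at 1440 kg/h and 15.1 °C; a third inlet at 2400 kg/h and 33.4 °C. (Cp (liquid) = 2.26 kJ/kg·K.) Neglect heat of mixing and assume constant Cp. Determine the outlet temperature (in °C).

T_out = 16.6 °C

Adiabatic, steady state ⇒ Σ ṁᵢCp,ᵢ(T_out − Tᵢ) = 0
T_out = Σ ṁᵢCp,ᵢTᵢ / Σ ṁᵢCp,ᵢ
      = 241110 / 14487 = 16.643 °C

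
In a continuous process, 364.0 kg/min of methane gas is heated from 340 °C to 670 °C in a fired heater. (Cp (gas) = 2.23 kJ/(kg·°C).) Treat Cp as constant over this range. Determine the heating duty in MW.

Q = ṁ·Cp·ΔT = 364.0 × 2.23 × (670 − 340) = 267870 kJ/min
Converting: 267870 / 60 s = 4464.5 kW
Heating duty = 4.4645 MW

Q = 4.46 MW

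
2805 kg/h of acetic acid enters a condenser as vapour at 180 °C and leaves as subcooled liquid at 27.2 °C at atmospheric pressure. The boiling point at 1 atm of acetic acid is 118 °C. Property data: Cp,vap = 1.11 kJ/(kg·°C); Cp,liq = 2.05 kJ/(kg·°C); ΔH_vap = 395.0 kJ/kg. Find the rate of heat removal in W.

Q_c = 506000 W

vapour 180→118 °C: -68.82 kJ/kg
condensation at 118 °C: -395 kJ/kg
liquid 118→27.2 °C: -186.14 kJ/kg
Δh = -68.82 + -395 + -186.14 = -649.96 kJ/kg
Q = ṁ·Δh = 2805 kg/h × -649.96 kJ/kg = -1.8231e+06 kJ/h
|Q| = 506.43 kW = 506430 W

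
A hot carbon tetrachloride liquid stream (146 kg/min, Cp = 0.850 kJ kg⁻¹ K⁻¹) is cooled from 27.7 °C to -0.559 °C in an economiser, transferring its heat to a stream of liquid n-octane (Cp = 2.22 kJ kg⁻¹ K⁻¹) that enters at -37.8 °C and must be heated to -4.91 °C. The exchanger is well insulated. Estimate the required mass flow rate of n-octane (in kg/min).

Heat released by hot stream: Q = 146 × 0.850 × (27.7 − -0.559) = 3506.9 kJ/min
Energy balance on cold side (adiabatic exchanger): Q = ṁ_c·Cp_c·(T_c,out − T_c,in)
ṁ_c = 3506.9 / [2.22 × (-4.91 − -37.8)] = 48.03 kg/min

ṁ_c = 48.0 kg/min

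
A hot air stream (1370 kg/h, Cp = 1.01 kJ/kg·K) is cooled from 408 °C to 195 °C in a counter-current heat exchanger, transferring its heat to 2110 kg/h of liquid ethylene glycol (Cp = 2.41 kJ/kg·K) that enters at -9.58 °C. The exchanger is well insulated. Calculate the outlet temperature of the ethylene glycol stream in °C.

T_c,out = 48.4 °C

Heat released by hot stream: Q = 1370 × 1.01 × (408 − 195) = 294730 kJ/h
Energy balance on cold side (adiabatic exchanger): Q = ṁ_c·Cp_c·(T_c,out − T_c,in)
T_c,out = -9.58 + 294730/(2110 × 2.41) = 48.379 °C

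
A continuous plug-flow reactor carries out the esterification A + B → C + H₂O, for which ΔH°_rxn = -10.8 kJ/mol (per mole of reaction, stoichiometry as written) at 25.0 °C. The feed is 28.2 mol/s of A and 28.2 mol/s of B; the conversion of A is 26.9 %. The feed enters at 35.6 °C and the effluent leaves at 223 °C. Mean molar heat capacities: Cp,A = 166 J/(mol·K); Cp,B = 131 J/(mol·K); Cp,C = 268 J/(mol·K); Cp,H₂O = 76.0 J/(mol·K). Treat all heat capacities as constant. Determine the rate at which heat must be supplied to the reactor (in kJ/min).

Q_in = 93500 kJ/min

Extent of reaction ξ = 0.269 × 28.2 = 7.5858 mol/s
Reaction term: ξ·ΔH°_rxn = 7.5858 × -10.8 = -81.927 kJ/s
Sensible, feed 35.6→25 °C: -88.779 kJ/s
Outlet flows (mol/s): A 20.614, B 20.614, C 7.5858, H₂O 7.5858
Sensible, products 25→223 °C: 1728.9 kJ/s
Q = ΔH = 1558.2 kJ/s = 1558.2 kW
Heat supplied = 93493 kJ/min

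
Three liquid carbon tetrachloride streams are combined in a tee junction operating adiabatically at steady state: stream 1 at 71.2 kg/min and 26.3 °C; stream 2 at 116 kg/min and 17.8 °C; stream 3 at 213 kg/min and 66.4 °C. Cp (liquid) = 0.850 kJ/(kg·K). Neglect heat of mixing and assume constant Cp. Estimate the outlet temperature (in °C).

T_out = 45.2 °C

Adiabatic, steady state ⇒ Σ ṁᵢCp,ᵢ(T_out − Tᵢ) = 0
Σ ṁᵢCp,ᵢTᵢ = 71.2×0.850×26.3 + 116×0.850×17.8 + 213×0.850×66.4 = 15368
Σ ṁᵢCp,ᵢ = 71.2×0.850 + 116×0.850 + 213×0.850 = 340.17
T_out = 15368 / 340.17 = 45.179 °C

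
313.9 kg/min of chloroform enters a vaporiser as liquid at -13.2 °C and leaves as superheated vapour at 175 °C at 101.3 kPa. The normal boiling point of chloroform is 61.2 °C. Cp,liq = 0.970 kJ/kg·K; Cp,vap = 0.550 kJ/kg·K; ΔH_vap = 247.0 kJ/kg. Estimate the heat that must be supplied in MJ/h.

liquid -13.2→61.2 °C: 72.168 kJ/kg
vaporisation at 61.2 °C: 247 kJ/kg
vapour 61.2→175 °C: 62.59 kJ/kg
Δh = 72.168 + 247 + 62.59 = 381.76 kJ/kg
Q = ṁ·Δh = 313.9 kg/min × 381.76 kJ/kg = 119830 kJ/min
|Q| = 1997.2 kW = 7190 MJ/h

Q = 7190 MJ/h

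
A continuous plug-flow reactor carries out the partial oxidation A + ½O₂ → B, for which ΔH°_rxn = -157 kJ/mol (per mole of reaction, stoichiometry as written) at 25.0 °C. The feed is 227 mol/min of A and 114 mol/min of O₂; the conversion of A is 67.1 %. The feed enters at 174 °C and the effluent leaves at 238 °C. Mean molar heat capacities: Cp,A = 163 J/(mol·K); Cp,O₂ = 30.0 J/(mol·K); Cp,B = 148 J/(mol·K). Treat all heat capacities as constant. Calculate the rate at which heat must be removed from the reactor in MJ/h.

Q_out = 1340 MJ/h

Extent of reaction ξ = 0.671 × 227 = 152.32 mol/min
Reaction term: ξ·ΔH°_rxn = 152.32 × -157 = -23914 kJ/min
Sensible, feed 174→25 °C: -6022.7 kJ/min
Outlet flows (mol/min): A 74.683, O₂ 37.841, B 152.32
Sensible, products 25→238 °C: 7636.4 kJ/min
Q = ΔH = -22300 kJ/min = -371.67 kW
Heat removed = 1338 MJ/h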